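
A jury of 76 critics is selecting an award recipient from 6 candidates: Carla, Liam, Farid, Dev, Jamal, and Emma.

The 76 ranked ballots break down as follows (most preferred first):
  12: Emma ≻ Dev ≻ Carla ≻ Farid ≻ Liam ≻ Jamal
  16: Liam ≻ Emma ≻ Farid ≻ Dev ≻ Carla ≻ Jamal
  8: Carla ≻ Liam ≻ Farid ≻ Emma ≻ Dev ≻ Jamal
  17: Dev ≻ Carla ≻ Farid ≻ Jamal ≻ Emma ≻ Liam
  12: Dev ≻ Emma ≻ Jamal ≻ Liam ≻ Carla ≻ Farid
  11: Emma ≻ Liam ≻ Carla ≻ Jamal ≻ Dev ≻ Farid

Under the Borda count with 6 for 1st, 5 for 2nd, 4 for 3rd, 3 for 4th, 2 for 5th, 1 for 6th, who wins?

Emma

Carla: 12×4 + 16×2 + 8×6 + 17×5 + 12×2 + 11×4 = 281
Liam: 12×2 + 16×6 + 8×5 + 17×1 + 12×3 + 11×5 = 268
Farid: 12×3 + 16×4 + 8×4 + 17×4 + 12×1 + 11×1 = 223
Dev: 12×5 + 16×3 + 8×2 + 17×6 + 12×6 + 11×2 = 320
Jamal: 12×1 + 16×1 + 8×1 + 17×3 + 12×4 + 11×3 = 168
Emma: 12×6 + 16×5 + 8×3 + 17×2 + 12×5 + 11×6 = 336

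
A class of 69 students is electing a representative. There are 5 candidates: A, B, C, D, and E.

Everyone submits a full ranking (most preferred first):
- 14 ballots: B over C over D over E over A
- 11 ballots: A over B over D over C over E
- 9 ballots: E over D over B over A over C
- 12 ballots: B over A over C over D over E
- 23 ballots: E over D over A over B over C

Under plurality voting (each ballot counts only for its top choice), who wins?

E

First-place votes: A 11, B 26, C 0, D 0, E 32.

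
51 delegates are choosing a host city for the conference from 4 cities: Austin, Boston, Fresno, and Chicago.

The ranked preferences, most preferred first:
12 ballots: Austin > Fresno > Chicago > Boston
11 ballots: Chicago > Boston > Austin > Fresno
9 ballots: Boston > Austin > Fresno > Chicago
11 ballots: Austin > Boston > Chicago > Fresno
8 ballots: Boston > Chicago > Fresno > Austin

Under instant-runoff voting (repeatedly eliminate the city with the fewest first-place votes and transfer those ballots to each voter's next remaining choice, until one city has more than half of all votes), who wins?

Round 1: Austin 23, Boston 17, Fresno 0, Chicago 11. Fresno eliminated.
Round 2: Austin 23, Boston 17, Chicago 11. Chicago eliminated.
Round 3: Austin 23, Boston 28. Boston has a majority (≥26).

Boston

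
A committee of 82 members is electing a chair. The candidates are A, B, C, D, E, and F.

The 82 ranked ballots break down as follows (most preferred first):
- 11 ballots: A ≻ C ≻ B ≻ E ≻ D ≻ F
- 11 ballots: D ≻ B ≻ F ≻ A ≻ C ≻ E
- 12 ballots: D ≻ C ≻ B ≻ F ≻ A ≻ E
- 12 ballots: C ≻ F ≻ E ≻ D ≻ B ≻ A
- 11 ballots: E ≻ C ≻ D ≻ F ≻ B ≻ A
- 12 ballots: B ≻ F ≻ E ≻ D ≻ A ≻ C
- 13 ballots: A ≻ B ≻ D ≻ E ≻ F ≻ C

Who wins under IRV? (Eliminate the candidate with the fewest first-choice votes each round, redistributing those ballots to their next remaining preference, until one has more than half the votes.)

D

Round 1: A 24, B 12, C 12, D 23, E 11, F 0. F eliminated.
Round 2: A 24, B 12, C 12, D 23, E 11. E eliminated.
Round 3: A 24, B 12, C 23, D 23. B eliminated.
Round 4: A 24, C 23, D 35. C eliminated.
Round 5: A 24, D 58. D has a majority (≥42).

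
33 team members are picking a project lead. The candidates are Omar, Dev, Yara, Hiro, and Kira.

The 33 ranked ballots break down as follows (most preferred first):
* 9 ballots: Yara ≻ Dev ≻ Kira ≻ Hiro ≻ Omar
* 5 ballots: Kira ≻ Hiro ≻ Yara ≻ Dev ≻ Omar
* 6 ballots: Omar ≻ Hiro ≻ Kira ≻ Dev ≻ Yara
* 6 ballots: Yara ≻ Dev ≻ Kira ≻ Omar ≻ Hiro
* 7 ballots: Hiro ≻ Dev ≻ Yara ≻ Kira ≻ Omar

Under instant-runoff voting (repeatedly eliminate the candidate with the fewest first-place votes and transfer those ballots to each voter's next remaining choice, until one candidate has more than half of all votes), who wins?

Hiro

Round 1: Omar 6, Dev 0, Yara 15, Hiro 7, Kira 5. Dev eliminated.
Round 2: Omar 6, Yara 15, Hiro 7, Kira 5. Kira eliminated.
Round 3: Omar 6, Yara 15, Hiro 12. Omar eliminated.
Round 4: Yara 15, Hiro 18. Hiro has a majority (≥17).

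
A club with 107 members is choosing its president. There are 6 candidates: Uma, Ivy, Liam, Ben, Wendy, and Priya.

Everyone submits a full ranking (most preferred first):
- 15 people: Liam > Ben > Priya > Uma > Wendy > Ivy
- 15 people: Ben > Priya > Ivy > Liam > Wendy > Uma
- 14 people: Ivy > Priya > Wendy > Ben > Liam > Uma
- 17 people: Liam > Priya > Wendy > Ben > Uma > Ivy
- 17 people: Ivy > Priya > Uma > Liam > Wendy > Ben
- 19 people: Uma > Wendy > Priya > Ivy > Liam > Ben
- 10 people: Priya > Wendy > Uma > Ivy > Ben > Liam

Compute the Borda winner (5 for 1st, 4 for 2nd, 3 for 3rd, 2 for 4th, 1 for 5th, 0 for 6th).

Uma: 15×2 + 15×0 + 14×0 + 17×1 + 17×3 + 19×5 + 10×3 = 223
Ivy: 15×0 + 15×3 + 14×5 + 17×0 + 17×5 + 19×2 + 10×2 = 258
Liam: 15×5 + 15×2 + 14×1 + 17×5 + 17×2 + 19×1 + 10×0 = 257
Ben: 15×4 + 15×5 + 14×2 + 17×2 + 17×0 + 19×0 + 10×1 = 207
Wendy: 15×1 + 15×1 + 14×3 + 17×3 + 17×1 + 19×4 + 10×4 = 256
Priya: 15×3 + 15×4 + 14×4 + 17×4 + 17×4 + 19×3 + 10×5 = 404

Priya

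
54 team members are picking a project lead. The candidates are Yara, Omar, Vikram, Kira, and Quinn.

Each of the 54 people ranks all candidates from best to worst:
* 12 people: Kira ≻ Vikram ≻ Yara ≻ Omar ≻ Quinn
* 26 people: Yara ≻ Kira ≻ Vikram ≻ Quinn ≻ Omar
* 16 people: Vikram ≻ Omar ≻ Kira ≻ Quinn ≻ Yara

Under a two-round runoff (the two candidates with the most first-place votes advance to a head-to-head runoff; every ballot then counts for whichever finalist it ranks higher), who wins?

Vikram

Round 1 first-place votes: Yara 26, Omar 0, Vikram 16, Kira 12, Quinn 0. Yara and Vikram advance.
Runoff: Yara is ranked above Vikram on 26 ballots, Vikram above Yara on 28.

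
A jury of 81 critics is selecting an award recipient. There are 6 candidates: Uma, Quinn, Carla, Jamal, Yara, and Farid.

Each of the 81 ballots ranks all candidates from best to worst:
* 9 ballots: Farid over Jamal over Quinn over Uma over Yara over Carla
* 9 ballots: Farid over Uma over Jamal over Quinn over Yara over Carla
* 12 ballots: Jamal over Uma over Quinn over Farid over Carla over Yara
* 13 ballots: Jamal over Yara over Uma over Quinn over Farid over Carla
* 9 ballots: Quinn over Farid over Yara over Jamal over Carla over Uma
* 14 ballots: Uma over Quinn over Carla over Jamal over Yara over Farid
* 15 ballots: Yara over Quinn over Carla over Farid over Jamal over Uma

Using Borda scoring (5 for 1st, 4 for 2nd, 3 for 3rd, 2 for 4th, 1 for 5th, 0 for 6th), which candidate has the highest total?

Quinn

Uma: 9×2 + 9×4 + 12×4 + 13×3 + 9×0 + 14×5 + 15×0 = 211
Quinn: 9×3 + 9×2 + 12×3 + 13×2 + 9×5 + 14×4 + 15×4 = 268
Carla: 9×0 + 9×0 + 12×1 + 13×0 + 9×1 + 14×3 + 15×3 = 108
Jamal: 9×4 + 9×3 + 12×5 + 13×5 + 9×2 + 14×2 + 15×1 = 249
Yara: 9×1 + 9×1 + 12×0 + 13×4 + 9×3 + 14×1 + 15×5 = 186
Farid: 9×5 + 9×5 + 12×2 + 13×1 + 9×4 + 14×0 + 15×2 = 193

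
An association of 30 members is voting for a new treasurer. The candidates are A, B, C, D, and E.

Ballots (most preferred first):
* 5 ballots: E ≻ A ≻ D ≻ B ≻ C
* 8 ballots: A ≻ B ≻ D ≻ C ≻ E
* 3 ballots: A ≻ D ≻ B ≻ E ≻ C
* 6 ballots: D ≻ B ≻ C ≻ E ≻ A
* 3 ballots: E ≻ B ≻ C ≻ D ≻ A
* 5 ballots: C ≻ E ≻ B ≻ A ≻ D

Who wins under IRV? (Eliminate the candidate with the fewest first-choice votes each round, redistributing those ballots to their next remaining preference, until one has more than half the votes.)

Round 1: A 11, B 0, C 5, D 6, E 8. B eliminated.
Round 2: A 11, C 5, D 6, E 8. C eliminated.
Round 3: A 11, D 6, E 13. D eliminated.
Round 4: A 11, E 19. E has a majority (≥16).

E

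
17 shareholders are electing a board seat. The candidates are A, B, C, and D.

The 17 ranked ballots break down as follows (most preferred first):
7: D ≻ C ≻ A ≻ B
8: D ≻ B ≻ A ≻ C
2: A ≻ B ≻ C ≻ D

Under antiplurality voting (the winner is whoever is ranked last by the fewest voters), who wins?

A

Last-place votes: A 0, B 7, C 8, D 2.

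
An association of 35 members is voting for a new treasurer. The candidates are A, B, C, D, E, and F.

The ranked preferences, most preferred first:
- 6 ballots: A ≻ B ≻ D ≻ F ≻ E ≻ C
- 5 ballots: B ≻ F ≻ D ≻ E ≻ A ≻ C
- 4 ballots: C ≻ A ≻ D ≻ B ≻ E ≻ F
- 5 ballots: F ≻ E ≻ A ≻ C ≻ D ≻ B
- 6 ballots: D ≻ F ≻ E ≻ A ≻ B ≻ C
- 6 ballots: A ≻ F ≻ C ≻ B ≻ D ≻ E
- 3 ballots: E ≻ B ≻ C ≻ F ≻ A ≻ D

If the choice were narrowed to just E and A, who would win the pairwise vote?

E is ranked above A on 19 ballots; A above E on 16.

E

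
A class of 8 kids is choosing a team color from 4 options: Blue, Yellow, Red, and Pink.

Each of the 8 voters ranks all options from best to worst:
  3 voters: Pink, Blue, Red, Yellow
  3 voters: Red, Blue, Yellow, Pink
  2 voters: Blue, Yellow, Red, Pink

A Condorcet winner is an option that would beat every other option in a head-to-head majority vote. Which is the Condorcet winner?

Blue vs Yellow: 8–0
Blue vs Red: 5–3
Blue vs Pink: 5–3
Blue beats every other option.

Blue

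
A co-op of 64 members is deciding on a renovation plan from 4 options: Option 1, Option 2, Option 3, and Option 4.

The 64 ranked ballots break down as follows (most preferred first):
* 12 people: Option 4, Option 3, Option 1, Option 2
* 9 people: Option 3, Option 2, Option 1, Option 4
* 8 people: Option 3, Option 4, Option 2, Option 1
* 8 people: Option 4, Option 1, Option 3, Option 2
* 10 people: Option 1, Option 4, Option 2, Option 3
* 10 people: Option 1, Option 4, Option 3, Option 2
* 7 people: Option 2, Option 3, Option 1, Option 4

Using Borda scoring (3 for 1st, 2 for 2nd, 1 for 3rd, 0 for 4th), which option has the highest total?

Option 4

Option 1: 12×1 + 9×1 + 8×0 + 8×2 + 10×3 + 10×3 + 7×1 = 104
Option 2: 12×0 + 9×2 + 8×1 + 8×0 + 10×1 + 10×0 + 7×3 = 57
Option 3: 12×2 + 9×3 + 8×3 + 8×1 + 10×0 + 10×1 + 7×2 = 107
Option 4: 12×3 + 9×0 + 8×2 + 8×3 + 10×2 + 10×2 + 7×0 = 116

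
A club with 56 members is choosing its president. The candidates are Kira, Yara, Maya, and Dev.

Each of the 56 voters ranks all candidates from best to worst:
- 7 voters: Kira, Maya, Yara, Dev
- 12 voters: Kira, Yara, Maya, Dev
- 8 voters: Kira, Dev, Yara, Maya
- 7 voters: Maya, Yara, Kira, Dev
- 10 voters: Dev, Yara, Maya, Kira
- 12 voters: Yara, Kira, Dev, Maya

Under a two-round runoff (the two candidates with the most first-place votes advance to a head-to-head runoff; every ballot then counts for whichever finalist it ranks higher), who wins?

Yara

Round 1 first-place votes: Kira 27, Yara 12, Maya 7, Dev 10. Kira and Yara advance.
Runoff: Kira is ranked above Yara on 27 ballots, Yara above Kira on 29.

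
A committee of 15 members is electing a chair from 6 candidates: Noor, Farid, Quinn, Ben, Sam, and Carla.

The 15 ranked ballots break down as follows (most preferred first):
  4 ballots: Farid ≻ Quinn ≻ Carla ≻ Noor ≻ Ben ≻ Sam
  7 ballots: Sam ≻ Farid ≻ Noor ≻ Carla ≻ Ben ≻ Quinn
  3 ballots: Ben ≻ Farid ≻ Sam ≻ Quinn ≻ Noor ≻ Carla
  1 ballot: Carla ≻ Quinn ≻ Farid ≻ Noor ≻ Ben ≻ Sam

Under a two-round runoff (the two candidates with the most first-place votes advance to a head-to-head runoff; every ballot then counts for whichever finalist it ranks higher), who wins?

Farid

Round 1 first-place votes: Noor 0, Farid 4, Quinn 0, Ben 3, Sam 7, Carla 1. Sam and Farid advance.
Runoff: Sam is ranked above Farid on 7 ballots, Farid above Sam on 8.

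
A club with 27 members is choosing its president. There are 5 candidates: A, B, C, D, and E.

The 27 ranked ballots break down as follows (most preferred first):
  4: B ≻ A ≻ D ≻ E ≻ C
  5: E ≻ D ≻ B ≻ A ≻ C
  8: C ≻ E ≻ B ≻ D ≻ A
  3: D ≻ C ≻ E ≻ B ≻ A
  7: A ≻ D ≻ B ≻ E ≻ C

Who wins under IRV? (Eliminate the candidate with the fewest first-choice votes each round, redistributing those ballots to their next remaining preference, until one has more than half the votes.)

A

Round 1: A 7, B 4, C 8, D 3, E 5. D eliminated.
Round 2: A 7, B 4, C 11, E 5. B eliminated.
Round 3: A 11, C 11, E 5. E eliminated.
Round 4: A 16, C 11. A has a majority (≥14).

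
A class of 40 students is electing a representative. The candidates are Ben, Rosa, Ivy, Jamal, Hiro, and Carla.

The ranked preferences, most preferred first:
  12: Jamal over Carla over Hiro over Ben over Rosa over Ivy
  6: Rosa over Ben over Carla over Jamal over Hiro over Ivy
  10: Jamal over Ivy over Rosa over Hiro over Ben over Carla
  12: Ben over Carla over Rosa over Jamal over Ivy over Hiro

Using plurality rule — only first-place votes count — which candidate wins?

Jamal

First-place votes: Ben 12, Rosa 6, Ivy 0, Jamal 22, Hiro 0, Carla 0.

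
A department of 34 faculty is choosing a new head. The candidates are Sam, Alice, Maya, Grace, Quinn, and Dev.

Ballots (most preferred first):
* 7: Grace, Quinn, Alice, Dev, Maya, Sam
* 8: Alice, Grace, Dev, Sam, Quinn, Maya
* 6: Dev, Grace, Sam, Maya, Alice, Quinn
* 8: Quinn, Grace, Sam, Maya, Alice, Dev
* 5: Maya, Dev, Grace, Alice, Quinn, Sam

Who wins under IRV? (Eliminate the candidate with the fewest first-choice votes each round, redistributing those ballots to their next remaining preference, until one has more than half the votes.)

Round 1: Sam 0, Alice 8, Maya 5, Grace 7, Quinn 8, Dev 6. Sam eliminated.
Round 2: Alice 8, Maya 5, Grace 7, Quinn 8, Dev 6. Maya eliminated.
Round 3: Alice 8, Grace 7, Quinn 8, Dev 11. Grace eliminated.
Round 4: Alice 8, Quinn 15, Dev 11. Alice eliminated.
Round 5: Quinn 15, Dev 19. Dev has a majority (≥18).

Dev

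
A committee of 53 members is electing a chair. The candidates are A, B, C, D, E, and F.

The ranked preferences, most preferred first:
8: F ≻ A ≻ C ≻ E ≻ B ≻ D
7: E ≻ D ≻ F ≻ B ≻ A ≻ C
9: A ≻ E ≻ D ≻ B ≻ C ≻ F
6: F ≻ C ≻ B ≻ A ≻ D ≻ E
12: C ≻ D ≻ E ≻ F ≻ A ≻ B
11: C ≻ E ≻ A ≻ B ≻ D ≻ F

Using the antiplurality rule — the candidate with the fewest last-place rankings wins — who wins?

Last-place votes: A 0, B 12, C 7, D 8, E 6, F 20.

A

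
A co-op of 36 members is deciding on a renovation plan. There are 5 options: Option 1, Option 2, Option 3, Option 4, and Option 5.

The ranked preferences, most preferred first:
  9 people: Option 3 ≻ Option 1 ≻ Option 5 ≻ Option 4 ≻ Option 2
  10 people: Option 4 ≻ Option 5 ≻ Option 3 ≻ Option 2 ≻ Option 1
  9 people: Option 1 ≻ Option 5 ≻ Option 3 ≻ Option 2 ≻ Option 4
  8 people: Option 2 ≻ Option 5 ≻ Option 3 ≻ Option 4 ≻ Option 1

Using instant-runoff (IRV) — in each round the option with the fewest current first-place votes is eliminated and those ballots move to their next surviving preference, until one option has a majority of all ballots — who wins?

Option 3

Round 1: Option 1 9, Option 2 8, Option 3 9, Option 4 10, Option 5 0. Option 5 eliminated.
Round 2: Option 1 9, Option 2 8, Option 3 9, Option 4 10. Option 2 eliminated.
Round 3: Option 1 9, Option 3 17, Option 4 10. Option 1 eliminated.
Round 4: Option 3 26, Option 4 10. Option 3 has a majority (≥19).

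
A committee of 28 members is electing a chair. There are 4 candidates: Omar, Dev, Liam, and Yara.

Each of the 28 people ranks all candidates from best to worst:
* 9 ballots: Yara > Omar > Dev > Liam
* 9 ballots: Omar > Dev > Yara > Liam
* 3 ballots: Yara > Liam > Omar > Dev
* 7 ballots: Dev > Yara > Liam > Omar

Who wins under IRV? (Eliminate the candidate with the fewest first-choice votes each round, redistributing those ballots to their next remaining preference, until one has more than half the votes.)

Round 1: Omar 9, Dev 7, Liam 0, Yara 12. Liam eliminated.
Round 2: Omar 9, Dev 7, Yara 12. Dev eliminated.
Round 3: Omar 9, Yara 19. Yara has a majority (≥15).

Yara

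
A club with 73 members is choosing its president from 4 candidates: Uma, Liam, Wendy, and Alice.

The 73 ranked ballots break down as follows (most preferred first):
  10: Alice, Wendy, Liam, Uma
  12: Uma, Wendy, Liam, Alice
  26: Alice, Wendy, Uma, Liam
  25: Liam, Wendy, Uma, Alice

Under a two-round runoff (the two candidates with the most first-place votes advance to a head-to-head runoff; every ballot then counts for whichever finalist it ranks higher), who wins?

Liam

Round 1 first-place votes: Uma 12, Liam 25, Wendy 0, Alice 36. Alice and Liam advance.
Runoff: Alice is ranked above Liam on 36 ballots, Liam above Alice on 37.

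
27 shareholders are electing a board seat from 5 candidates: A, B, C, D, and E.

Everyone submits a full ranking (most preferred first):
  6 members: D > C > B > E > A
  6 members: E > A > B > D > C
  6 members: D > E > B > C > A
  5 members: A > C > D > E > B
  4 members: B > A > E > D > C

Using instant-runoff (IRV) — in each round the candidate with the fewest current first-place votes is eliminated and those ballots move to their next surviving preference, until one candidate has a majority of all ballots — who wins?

A

Round 1: A 5, B 4, C 0, D 12, E 6. C eliminated.
Round 2: A 5, B 4, D 12, E 6. B eliminated.
Round 3: A 9, D 12, E 6. E eliminated.
Round 4: A 15, D 12. A has a majority (≥14).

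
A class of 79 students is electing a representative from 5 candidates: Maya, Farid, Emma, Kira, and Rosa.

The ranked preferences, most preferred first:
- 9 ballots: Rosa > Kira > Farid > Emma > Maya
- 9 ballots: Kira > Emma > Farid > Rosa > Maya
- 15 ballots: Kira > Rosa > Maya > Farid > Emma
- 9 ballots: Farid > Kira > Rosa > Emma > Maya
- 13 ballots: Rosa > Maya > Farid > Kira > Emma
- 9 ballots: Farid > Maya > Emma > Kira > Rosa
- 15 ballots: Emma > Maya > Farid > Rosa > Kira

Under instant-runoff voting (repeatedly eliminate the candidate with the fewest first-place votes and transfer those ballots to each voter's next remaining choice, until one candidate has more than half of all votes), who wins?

Farid

Round 1: Maya 0, Farid 18, Emma 15, Kira 24, Rosa 22. Maya eliminated.
Round 2: Farid 18, Emma 15, Kira 24, Rosa 22. Emma eliminated.
Round 3: Farid 33, Kira 24, Rosa 22. Rosa eliminated.
Round 4: Farid 46, Kira 33. Farid has a majority (≥40).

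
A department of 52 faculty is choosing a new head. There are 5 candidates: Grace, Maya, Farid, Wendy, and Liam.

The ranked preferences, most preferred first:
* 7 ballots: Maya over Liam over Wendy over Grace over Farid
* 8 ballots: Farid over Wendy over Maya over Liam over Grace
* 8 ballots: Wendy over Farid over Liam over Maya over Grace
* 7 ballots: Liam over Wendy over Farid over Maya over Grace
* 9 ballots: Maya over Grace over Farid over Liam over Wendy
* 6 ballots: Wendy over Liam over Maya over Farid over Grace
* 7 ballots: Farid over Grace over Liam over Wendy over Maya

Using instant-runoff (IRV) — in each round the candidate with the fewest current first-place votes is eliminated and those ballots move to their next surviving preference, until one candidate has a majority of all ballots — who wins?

Wendy

Round 1: Grace 0, Maya 16, Farid 15, Wendy 14, Liam 7. Grace eliminated.
Round 2: Maya 16, Farid 15, Wendy 14, Liam 7. Liam eliminated.
Round 3: Maya 16, Farid 15, Wendy 21. Farid eliminated.
Round 4: Maya 16, Wendy 36. Wendy has a majority (≥27).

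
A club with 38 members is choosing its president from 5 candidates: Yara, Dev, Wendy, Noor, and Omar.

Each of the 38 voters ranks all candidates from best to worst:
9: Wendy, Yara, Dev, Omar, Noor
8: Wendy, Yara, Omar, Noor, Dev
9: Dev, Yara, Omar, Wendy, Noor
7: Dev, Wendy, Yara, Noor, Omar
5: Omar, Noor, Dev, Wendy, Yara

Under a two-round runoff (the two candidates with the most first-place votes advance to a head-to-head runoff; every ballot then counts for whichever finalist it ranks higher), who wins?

Dev

Round 1 first-place votes: Yara 0, Dev 16, Wendy 17, Noor 0, Omar 5. Wendy and Dev advance.
Runoff: Wendy is ranked above Dev on 17 ballots, Dev above Wendy on 21.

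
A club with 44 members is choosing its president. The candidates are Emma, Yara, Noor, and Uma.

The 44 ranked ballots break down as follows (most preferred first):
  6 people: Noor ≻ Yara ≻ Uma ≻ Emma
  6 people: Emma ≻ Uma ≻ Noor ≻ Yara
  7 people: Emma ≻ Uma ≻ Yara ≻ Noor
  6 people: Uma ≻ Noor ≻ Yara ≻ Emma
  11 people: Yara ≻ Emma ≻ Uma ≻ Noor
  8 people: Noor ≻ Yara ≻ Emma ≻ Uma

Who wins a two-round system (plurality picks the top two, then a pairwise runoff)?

Emma

Round 1 first-place votes: Emma 13, Yara 11, Noor 14, Uma 6. Noor and Emma advance.
Runoff: Noor is ranked above Emma on 20 ballots, Emma above Noor on 24.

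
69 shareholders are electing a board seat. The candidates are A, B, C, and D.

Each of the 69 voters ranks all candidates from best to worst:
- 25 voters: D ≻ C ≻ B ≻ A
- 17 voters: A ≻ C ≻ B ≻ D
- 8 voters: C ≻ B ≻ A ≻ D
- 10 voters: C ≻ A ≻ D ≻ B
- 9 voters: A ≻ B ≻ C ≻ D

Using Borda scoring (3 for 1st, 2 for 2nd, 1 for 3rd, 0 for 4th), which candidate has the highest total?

C

A: 25×0 + 17×3 + 8×1 + 10×2 + 9×3 = 106
B: 25×1 + 17×1 + 8×2 + 10×0 + 9×2 = 76
C: 25×2 + 17×2 + 8×3 + 10×3 + 9×1 = 147
D: 25×3 + 17×0 + 8×0 + 10×1 + 9×0 = 85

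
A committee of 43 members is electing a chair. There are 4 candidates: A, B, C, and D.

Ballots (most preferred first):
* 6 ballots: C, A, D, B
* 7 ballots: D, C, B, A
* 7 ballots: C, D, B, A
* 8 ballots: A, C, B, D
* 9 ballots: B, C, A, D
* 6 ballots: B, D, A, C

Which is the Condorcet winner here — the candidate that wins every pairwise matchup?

C

C vs A: 29–14
C vs B: 28–15
C vs D: 30–13
C beats every other candidate.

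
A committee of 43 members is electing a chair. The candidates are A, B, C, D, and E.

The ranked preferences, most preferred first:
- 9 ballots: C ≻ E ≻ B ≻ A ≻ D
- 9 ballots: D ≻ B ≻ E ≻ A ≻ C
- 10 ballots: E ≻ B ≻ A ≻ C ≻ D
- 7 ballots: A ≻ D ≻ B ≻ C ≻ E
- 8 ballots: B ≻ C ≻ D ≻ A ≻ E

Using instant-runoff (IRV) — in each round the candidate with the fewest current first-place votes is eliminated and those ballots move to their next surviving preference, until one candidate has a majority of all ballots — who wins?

C

Round 1: A 7, B 8, C 9, D 9, E 10. A eliminated.
Round 2: B 8, C 9, D 16, E 10. B eliminated.
Round 3: C 17, D 16, E 10. E eliminated.
Round 4: C 27, D 16. C has a majority (≥22).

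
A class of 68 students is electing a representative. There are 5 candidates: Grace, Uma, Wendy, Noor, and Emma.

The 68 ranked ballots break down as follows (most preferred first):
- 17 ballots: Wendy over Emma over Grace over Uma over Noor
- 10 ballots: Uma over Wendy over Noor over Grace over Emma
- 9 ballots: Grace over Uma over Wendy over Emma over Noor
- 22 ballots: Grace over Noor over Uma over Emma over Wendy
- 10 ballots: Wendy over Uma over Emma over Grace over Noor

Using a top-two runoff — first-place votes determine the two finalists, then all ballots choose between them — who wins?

Round 1 first-place votes: Grace 31, Uma 10, Wendy 27, Noor 0, Emma 0. Grace and Wendy advance.
Runoff: Grace is ranked above Wendy on 31 ballots, Wendy above Grace on 37.

Wendy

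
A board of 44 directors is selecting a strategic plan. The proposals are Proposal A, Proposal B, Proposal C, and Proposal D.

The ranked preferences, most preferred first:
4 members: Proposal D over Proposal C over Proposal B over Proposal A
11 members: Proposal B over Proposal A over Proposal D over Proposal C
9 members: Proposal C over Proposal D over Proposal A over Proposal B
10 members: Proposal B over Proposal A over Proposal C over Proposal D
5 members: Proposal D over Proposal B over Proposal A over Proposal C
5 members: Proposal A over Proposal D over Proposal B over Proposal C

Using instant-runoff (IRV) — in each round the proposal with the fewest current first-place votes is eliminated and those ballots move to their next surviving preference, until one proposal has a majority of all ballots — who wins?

Round 1: Proposal A 5, Proposal B 21, Proposal C 9, Proposal D 9. Proposal A eliminated.
Round 2: Proposal B 21, Proposal C 9, Proposal D 14. Proposal C eliminated.
Round 3: Proposal B 21, Proposal D 23. Proposal D has a majority (≥23).

Proposal D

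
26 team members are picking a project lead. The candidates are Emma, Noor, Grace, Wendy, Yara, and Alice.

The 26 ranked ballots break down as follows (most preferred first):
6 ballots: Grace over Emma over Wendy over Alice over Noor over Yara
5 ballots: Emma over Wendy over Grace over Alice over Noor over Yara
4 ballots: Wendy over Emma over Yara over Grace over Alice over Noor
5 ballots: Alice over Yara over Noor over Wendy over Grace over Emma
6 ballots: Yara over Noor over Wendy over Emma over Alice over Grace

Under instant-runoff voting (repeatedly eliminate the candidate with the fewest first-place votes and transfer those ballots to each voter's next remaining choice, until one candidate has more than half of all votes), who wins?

Emma

Round 1: Emma 5, Noor 0, Grace 6, Wendy 4, Yara 6, Alice 5. Noor eliminated.
Round 2: Emma 5, Grace 6, Wendy 4, Yara 6, Alice 5. Wendy eliminated.
Round 3: Emma 9, Grace 6, Yara 6, Alice 5. Alice eliminated.
Round 4: Emma 9, Grace 6, Yara 11. Grace eliminated.
Round 5: Emma 15, Yara 11. Emma has a majority (≥14).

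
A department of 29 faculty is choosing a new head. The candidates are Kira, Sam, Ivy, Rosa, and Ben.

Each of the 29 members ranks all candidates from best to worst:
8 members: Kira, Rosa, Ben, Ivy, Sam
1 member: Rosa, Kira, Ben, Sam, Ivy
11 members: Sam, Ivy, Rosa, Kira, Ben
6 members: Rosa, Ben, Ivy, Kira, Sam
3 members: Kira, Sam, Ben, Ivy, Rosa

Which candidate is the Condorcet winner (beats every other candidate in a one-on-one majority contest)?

Rosa vs Kira: 18–11
Rosa vs Sam: 15–14
Rosa vs Ivy: 15–14
Rosa vs Ben: 26–3
Rosa beats every other candidate.

Rosa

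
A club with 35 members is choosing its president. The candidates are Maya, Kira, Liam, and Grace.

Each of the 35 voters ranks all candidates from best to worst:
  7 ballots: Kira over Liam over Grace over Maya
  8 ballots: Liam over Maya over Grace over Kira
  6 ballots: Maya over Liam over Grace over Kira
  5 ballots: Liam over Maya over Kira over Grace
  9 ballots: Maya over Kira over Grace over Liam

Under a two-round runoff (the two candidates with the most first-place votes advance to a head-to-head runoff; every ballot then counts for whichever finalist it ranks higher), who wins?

Liam

Round 1 first-place votes: Maya 15, Kira 7, Liam 13, Grace 0. Maya and Liam advance.
Runoff: Maya is ranked above Liam on 15 ballots, Liam above Maya on 20.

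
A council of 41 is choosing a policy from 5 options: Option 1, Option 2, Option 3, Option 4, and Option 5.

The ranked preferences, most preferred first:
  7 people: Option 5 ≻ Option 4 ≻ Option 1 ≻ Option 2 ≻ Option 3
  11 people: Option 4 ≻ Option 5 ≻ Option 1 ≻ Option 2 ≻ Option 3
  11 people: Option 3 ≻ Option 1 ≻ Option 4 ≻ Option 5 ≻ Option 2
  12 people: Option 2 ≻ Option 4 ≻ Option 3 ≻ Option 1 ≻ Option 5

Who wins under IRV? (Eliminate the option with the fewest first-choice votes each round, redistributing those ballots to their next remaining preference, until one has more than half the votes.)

Round 1: Option 1 0, Option 2 12, Option 3 11, Option 4 11, Option 5 7. Option 1 eliminated.
Round 2: Option 2 12, Option 3 11, Option 4 11, Option 5 7. Option 5 eliminated.
Round 3: Option 2 12, Option 3 11, Option 4 18. Option 3 eliminated.
Round 4: Option 2 12, Option 4 29. Option 4 has a majority (≥21).

Option 4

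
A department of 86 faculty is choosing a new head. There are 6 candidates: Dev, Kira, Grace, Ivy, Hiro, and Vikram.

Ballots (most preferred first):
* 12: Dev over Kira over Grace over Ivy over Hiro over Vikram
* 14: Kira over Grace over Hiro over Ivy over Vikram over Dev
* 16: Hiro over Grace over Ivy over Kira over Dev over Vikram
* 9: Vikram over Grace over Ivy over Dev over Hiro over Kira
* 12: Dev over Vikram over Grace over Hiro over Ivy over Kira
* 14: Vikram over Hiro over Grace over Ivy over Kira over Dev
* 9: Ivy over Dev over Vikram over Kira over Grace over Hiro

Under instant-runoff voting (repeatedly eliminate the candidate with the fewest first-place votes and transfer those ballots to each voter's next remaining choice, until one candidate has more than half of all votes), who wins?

Round 1: Dev 24, Kira 14, Grace 0, Ivy 9, Hiro 16, Vikram 23. Grace eliminated.
Round 2: Dev 24, Kira 14, Ivy 9, Hiro 16, Vikram 23. Ivy eliminated.
Round 3: Dev 33, Kira 14, Hiro 16, Vikram 23. Kira eliminated.
Round 4: Dev 33, Hiro 30, Vikram 23. Vikram eliminated.
Round 5: Dev 42, Hiro 44. Hiro has a majority (≥44).

Hiro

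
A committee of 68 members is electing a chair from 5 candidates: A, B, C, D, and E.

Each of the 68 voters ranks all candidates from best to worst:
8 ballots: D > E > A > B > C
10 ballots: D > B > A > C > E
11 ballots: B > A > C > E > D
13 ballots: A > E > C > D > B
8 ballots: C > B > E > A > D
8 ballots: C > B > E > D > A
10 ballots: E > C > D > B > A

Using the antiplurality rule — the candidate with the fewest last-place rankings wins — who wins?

Last-place votes: A 18, B 13, C 8, D 19, E 10.

C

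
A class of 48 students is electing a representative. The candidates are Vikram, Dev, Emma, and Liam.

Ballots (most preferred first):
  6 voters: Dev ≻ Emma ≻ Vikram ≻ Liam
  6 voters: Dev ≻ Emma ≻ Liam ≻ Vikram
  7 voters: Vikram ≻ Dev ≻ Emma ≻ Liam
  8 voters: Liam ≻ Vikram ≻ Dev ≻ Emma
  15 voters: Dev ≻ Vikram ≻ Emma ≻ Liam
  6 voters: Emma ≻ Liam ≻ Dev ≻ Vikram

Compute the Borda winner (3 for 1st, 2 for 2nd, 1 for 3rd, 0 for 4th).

Vikram: 6×1 + 6×0 + 7×3 + 8×2 + 15×2 + 6×0 = 73
Dev: 6×3 + 6×3 + 7×2 + 8×1 + 15×3 + 6×1 = 109
Emma: 6×2 + 6×2 + 7×1 + 8×0 + 15×1 + 6×3 = 64
Liam: 6×0 + 6×1 + 7×0 + 8×3 + 15×0 + 6×2 = 42

Dev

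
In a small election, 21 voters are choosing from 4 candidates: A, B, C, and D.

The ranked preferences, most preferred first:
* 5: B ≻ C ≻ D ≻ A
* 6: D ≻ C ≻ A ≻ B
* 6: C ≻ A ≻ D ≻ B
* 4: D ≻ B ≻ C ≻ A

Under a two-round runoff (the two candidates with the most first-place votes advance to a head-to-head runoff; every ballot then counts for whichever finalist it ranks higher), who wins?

C

Round 1 first-place votes: A 0, B 5, C 6, D 10. D and C advance.
Runoff: D is ranked above C on 10 ballots, C above D on 11.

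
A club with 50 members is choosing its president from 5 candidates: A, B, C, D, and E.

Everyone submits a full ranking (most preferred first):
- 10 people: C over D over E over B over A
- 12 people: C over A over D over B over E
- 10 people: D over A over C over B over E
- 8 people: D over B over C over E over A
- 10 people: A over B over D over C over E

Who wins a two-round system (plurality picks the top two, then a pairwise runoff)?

Round 1 first-place votes: A 10, B 0, C 22, D 18, E 0. C and D advance.
Runoff: C is ranked above D on 22 ballots, D above C on 28.

D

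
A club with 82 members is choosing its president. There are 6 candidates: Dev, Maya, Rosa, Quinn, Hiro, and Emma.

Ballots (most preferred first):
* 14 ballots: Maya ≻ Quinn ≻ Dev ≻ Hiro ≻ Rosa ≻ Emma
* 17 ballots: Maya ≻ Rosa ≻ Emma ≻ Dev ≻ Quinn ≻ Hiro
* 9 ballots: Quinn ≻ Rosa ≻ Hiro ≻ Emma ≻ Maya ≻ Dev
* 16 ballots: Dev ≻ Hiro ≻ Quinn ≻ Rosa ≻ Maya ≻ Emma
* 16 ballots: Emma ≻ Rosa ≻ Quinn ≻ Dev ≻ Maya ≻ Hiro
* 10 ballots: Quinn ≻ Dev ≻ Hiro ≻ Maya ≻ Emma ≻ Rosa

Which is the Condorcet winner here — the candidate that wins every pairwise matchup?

Quinn vs Dev: 49–33
Quinn vs Maya: 51–31
Quinn vs Rosa: 49–33
Quinn vs Hiro: 66–16
Quinn vs Emma: 49–33
Quinn beats every other candidate.

Quinn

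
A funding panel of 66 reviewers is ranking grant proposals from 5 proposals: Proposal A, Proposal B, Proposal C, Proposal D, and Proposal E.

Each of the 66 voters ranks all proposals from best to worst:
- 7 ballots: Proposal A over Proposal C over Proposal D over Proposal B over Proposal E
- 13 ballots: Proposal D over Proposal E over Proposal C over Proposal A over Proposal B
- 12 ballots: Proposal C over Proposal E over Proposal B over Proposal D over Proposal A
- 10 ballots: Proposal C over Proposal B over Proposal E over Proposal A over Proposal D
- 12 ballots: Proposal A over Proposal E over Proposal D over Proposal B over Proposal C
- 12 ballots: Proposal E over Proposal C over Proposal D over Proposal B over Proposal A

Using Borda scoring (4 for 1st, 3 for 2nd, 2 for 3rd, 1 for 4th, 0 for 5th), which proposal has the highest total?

Proposal E

Proposal A: 7×4 + 13×1 + 12×0 + 10×1 + 12×4 + 12×0 = 99
Proposal B: 7×1 + 13×0 + 12×2 + 10×3 + 12×1 + 12×1 = 85
Proposal C: 7×3 + 13×2 + 12×4 + 10×4 + 12×0 + 12×3 = 171
Proposal D: 7×2 + 13×4 + 12×1 + 10×0 + 12×2 + 12×2 = 126
Proposal E: 7×0 + 13×3 + 12×3 + 10×2 + 12×3 + 12×4 = 179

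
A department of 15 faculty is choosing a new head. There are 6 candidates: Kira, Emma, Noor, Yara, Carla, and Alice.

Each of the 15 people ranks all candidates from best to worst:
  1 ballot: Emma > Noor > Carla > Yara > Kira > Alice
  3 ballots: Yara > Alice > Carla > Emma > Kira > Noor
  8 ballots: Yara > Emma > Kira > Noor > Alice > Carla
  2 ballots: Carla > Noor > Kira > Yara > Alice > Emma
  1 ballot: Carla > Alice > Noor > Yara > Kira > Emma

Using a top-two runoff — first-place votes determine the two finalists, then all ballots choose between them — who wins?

Round 1 first-place votes: Kira 0, Emma 1, Noor 0, Yara 11, Carla 3, Alice 0. Yara and Carla advance.
Runoff: Yara is ranked above Carla on 11 ballots, Carla above Yara on 4.

Yara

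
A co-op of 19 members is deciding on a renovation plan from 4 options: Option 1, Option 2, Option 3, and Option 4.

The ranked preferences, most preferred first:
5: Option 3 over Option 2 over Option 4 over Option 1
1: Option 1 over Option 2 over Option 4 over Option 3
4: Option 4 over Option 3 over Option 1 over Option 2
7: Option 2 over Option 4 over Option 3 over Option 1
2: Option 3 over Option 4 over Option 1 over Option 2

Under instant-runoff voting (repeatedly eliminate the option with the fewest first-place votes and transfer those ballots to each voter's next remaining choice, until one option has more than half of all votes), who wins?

Round 1: Option 1 1, Option 2 7, Option 3 7, Option 4 4. Option 1 eliminated.
Round 2: Option 2 8, Option 3 7, Option 4 4. Option 4 eliminated.
Round 3: Option 2 8, Option 3 11. Option 3 has a majority (≥10).

Option 3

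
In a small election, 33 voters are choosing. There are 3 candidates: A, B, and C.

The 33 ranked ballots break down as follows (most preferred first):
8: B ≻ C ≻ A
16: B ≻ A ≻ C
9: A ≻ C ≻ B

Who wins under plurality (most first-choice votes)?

First-place votes: A 9, B 24, C 0.

B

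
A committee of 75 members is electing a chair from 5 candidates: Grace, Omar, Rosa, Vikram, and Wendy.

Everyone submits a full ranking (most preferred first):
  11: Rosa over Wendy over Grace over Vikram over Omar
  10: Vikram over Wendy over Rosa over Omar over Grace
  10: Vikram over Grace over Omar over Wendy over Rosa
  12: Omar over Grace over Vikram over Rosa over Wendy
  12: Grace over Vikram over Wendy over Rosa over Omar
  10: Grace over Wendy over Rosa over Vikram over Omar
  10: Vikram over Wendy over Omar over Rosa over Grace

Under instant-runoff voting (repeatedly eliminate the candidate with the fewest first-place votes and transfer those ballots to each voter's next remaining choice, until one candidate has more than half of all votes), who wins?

Grace

Round 1: Grace 22, Omar 12, Rosa 11, Vikram 30, Wendy 0. Wendy eliminated.
Round 2: Grace 22, Omar 12, Rosa 11, Vikram 30. Rosa eliminated.
Round 3: Grace 33, Omar 12, Vikram 30. Omar eliminated.
Round 4: Grace 45, Vikram 30. Grace has a majority (≥38).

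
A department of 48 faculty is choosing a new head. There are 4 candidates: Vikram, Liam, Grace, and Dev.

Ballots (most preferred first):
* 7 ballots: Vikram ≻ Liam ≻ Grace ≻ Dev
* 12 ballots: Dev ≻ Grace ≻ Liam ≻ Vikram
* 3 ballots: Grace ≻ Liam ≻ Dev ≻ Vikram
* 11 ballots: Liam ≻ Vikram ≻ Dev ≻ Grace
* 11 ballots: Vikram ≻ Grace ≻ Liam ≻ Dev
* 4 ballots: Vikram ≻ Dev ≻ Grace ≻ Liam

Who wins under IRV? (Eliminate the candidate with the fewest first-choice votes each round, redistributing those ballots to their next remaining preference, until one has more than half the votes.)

Round 1: Vikram 22, Liam 11, Grace 3, Dev 12. Grace eliminated.
Round 2: Vikram 22, Liam 14, Dev 12. Dev eliminated.
Round 3: Vikram 22, Liam 26. Liam has a majority (≥25).

Liam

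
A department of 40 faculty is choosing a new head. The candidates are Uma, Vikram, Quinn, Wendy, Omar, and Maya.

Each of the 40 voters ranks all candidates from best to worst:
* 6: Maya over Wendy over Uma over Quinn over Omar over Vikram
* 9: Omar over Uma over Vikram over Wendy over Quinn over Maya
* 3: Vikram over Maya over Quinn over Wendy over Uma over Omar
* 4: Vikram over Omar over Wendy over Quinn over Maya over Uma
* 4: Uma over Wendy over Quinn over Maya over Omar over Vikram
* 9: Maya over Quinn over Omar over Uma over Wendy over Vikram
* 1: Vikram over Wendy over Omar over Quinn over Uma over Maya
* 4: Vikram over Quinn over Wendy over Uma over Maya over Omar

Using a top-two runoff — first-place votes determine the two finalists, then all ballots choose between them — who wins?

Round 1 first-place votes: Uma 4, Vikram 12, Quinn 0, Wendy 0, Omar 9, Maya 15. Maya and Vikram advance.
Runoff: Maya is ranked above Vikram on 19 ballots, Vikram above Maya on 21.

Vikram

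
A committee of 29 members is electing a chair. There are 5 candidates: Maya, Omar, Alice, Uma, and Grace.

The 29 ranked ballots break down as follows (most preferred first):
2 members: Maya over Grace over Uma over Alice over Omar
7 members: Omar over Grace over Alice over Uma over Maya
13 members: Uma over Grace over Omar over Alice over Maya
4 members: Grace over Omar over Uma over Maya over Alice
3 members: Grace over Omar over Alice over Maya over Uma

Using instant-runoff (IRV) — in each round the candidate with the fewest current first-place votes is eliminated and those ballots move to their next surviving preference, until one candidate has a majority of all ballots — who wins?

Round 1: Maya 2, Omar 7, Alice 0, Uma 13, Grace 7. Alice eliminated.
Round 2: Maya 2, Omar 7, Uma 13, Grace 7. Maya eliminated.
Round 3: Omar 7, Uma 13, Grace 9. Omar eliminated.
Round 4: Uma 13, Grace 16. Grace has a majority (≥15).

Grace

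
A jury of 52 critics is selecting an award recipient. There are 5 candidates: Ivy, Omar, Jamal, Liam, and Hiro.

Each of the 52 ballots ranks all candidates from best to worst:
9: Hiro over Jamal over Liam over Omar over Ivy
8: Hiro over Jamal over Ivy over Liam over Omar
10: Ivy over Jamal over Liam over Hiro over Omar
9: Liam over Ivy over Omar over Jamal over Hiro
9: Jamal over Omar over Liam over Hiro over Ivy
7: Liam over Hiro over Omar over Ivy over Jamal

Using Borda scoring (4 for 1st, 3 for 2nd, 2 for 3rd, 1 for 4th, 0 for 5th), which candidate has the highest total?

Ivy: 9×0 + 8×2 + 10×4 + 9×3 + 9×0 + 7×1 = 90
Omar: 9×1 + 8×0 + 10×0 + 9×2 + 9×3 + 7×2 = 68
Jamal: 9×3 + 8×3 + 10×3 + 9×1 + 9×4 + 7×0 = 126
Liam: 9×2 + 8×1 + 10×2 + 9×4 + 9×2 + 7×4 = 128
Hiro: 9×4 + 8×4 + 10×1 + 9×0 + 9×1 + 7×3 = 108

Liam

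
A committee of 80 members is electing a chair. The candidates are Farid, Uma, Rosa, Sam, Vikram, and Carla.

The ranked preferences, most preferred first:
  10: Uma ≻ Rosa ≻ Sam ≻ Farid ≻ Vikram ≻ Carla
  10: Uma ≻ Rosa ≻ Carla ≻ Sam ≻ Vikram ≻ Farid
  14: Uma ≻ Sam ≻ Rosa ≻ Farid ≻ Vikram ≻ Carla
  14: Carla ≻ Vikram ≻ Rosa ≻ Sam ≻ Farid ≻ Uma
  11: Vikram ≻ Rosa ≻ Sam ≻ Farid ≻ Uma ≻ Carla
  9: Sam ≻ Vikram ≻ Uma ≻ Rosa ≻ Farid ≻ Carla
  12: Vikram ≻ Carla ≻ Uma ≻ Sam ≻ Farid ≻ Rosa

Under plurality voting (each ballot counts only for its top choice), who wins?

Uma

First-place votes: Farid 0, Uma 34, Rosa 0, Sam 9, Vikram 23, Carla 14.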